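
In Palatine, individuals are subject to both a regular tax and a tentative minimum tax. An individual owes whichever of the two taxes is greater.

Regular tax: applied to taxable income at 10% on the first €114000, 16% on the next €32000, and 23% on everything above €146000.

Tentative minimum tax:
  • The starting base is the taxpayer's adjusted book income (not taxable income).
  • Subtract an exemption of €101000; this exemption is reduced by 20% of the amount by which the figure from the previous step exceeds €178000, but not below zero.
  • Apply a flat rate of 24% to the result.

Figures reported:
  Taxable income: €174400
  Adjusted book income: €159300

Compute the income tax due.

Regular tax:
  €114000 × 10% = €11400
  €32000 × 16% = €5120
  €28400 × 23% = €6532
  → €23052

Tentative minimum tax:
  Base (adjusted book income): €159300
  Exemption: €159300 ≤ €178000, so full €101000 applies
  Base: €159300 − €101000 = €58300
  €58300 × 24% = €13992

€23052 > €13992, so the regular tax governs.

€23052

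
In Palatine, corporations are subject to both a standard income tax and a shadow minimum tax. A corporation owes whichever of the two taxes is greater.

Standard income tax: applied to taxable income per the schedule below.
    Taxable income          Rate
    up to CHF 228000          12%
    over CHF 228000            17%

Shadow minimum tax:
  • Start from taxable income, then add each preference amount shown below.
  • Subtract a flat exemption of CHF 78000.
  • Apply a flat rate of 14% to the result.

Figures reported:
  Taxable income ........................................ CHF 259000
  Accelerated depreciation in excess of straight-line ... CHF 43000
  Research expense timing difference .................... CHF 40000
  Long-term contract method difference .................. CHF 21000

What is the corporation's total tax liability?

CHF 39900

Shadow minimum tax:
  Adjusted income: CHF 259000 + CHF 43000 + CHF 40000 + CHF 21000 = CHF 363000
  Less exemption CHF 78000 → base CHF 285000
  CHF 285000 × 14% = CHF 39900

Standard income tax:
  CHF 228000 × 12% = CHF 27360
  CHF 31000 × 17% = CHF 5270
  → CHF 32630

CHF 39900 > CHF 32630, so the shadow minimum tax is the binding amount.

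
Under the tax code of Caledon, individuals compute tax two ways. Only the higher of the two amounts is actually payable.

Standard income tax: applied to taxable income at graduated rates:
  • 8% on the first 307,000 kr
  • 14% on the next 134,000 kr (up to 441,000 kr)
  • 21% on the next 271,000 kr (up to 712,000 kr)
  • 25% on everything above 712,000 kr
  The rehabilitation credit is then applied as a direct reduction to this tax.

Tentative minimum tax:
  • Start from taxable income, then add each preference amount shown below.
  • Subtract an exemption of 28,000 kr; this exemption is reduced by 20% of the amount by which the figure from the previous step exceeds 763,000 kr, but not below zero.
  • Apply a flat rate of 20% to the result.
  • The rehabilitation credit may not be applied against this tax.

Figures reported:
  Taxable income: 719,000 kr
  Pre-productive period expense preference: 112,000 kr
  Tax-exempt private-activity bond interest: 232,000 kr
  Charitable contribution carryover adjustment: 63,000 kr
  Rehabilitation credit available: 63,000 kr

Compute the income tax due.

225,200 kr

Standard income tax:
  307,000 kr × 8% = 24,560 kr
  134,000 kr × 14% = 18,760 kr
  271,000 kr × 21% = 56,910 kr
  7,000 kr × 25% = 1,750 kr
  → 101,980 kr
  Less rehabilitation credit 63,000 kr → 38,980 kr

Tentative minimum tax:
  Adjusted income: 719,000 kr + 112,000 kr + 232,000 kr + 63,000 kr = 1,126,000 kr
  Exemption: 20% × (1,126,000 kr − 763,000 kr) = 72,600 kr ≥ 28,000 kr, so the exemption is fully phased out
  Base: 1,126,000 kr − 0 kr = 1,126,000 kr
  1,126,000 kr × 20% = 225,200 kr

225,200 kr > 38,980 kr, so the tentative minimum tax is the binding amount.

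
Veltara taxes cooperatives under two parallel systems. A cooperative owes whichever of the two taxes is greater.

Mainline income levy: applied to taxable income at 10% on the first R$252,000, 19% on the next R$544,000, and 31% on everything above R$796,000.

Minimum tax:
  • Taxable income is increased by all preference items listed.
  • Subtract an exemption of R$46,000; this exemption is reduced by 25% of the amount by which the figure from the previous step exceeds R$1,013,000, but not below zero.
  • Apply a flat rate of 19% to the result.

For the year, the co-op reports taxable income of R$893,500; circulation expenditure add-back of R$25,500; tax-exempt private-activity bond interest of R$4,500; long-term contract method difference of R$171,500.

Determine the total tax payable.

Mainline income levy:
  R$252,000 × 10% = R$25,200
  R$544,000 × 19% = R$103,360
  R$97,500 × 31% = R$30,225
  → R$158,785

Minimum tax:
  Adjusted income: R$893,500 + R$25,500 + R$4,500 + R$171,500 = R$1,095,000
  Exemption: R$46,000 − 25% × (R$1,095,000 − R$1,013,000) = R$46,000 − R$20,500 = R$25,500
  Base: R$1,095,000 − R$25,500 = R$1,069,500
  R$1,069,500 × 19% = R$203,205

R$203,205 > R$158,785, so the minimum tax is the binding amount.

R$203,205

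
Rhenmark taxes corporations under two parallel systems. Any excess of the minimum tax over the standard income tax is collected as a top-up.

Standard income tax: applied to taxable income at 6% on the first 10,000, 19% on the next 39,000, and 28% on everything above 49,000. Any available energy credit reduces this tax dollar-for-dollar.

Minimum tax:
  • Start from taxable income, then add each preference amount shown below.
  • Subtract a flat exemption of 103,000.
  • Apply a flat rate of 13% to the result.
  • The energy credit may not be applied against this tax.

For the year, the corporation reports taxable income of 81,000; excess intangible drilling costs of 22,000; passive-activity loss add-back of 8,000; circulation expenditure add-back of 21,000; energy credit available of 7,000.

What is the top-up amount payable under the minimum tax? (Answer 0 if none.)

0

Minimum tax:
  Adjusted income: 81,000 + 22,000 + 8,000 + 21,000 = 132,000
  Less exemption 103,000 → base 29,000
  29,000 × 13% = 3,770

Standard income tax:
  10,000 × 6% = 600
  39,000 × 19% = 7,410
  32,000 × 28% = 8,960
  → 16,970
  Less energy credit 7,000 → 9,970

3,770 ≤ 9,970, so no add-on is due.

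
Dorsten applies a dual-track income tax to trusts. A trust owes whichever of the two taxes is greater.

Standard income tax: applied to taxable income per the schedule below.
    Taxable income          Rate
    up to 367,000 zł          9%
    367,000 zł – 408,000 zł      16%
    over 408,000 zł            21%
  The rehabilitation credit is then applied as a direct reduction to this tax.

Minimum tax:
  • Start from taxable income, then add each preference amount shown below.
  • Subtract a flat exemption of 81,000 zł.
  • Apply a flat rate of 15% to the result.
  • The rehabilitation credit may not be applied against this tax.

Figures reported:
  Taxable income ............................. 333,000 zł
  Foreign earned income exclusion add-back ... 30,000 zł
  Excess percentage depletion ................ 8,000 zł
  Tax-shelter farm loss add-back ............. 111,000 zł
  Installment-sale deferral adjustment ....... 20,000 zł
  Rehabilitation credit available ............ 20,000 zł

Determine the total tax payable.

63,150 zł

Standard income tax:
  333,000 zł × 9% = 29,970 zł
  Less rehabilitation credit 20,000 zł → 9,970 zł

Minimum tax:
  Adjusted income: 333,000 zł + 30,000 zł + 8,000 zł + 111,000 zł + 20,000 zł = 502,000 zł
  Less exemption 81,000 zł → base 421,000 zł
  421,000 zł × 15% = 63,150 zł

63,150 zł > 9,970 zł, so the minimum tax is the binding amount.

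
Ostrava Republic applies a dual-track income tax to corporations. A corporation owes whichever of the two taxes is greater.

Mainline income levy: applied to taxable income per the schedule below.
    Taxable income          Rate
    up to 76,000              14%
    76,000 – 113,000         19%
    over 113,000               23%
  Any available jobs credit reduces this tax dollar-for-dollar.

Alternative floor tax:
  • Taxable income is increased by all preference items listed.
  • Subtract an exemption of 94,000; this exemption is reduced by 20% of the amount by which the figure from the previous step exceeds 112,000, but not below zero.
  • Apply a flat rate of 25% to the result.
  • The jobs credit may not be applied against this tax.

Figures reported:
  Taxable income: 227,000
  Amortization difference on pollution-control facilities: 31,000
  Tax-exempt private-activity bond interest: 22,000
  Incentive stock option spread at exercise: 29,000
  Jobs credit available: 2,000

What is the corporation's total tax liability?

Alternative floor tax:
  Adjusted income: 227,000 + 31,000 + 22,000 + 29,000 = 309,000
  Exemption: 94,000 − 20% × (309,000 − 112,000) = 94,000 − 39,400 = 54,600
  Base: 309,000 − 54,600 = 254,400
  254,400 × 25% = 63,600

Mainline income levy:
  76,000 × 14% = 10,640
  37,000 × 19% = 7,030
  114,000 × 23% = 26,220
  → 43,890
  Less jobs credit 2,000 → 41,890

63,600 > 41,890, so the alternative floor tax is the binding amount.

63,600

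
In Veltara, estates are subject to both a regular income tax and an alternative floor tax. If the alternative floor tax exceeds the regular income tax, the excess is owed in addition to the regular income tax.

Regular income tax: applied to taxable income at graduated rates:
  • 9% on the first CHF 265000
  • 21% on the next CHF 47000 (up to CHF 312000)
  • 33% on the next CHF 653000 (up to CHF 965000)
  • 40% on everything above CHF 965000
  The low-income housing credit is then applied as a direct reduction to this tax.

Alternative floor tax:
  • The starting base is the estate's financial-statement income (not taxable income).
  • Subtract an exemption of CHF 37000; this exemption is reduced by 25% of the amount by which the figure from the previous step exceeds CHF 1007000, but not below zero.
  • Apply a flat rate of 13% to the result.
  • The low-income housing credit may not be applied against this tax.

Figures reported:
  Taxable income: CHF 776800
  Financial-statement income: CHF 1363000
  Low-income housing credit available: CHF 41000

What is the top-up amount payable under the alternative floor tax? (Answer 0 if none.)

CHF 31086

Alternative floor tax:
  Base (financial-statement income): CHF 1363000
  Exemption: 25% × (CHF 1363000 − CHF 1007000) = CHF 89000 ≥ CHF 37000, so the exemption is fully phased out
  Base: CHF 1363000 − CHF 0 = CHF 1363000
  CHF 1363000 × 13% = CHF 177190

Regular income tax:
  CHF 265000 × 9% = CHF 23850
  CHF 47000 × 21% = CHF 9870
  CHF 464800 × 33% = CHF 153384
  → CHF 187104
  Less low-income housing credit CHF 41000 → CHF 146104

Excess of alternative floor tax over regular income tax: CHF 177190 − CHF 146104 = CHF 31086.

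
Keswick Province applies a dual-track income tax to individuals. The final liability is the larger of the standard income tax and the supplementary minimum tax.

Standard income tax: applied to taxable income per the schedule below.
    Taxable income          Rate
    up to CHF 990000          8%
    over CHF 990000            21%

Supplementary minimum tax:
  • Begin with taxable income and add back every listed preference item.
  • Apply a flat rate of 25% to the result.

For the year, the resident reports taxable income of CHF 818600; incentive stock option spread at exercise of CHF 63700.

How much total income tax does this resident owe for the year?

Supplementary minimum tax:
  Adjusted income: CHF 818600 + CHF 63700 = CHF 882300
  CHF 882300 × 25% = CHF 220575

Standard income tax:
  CHF 818600 × 8% = CHF 65488

CHF 220575 > CHF 65488, so the supplementary minimum tax is the binding amount.

CHF 220575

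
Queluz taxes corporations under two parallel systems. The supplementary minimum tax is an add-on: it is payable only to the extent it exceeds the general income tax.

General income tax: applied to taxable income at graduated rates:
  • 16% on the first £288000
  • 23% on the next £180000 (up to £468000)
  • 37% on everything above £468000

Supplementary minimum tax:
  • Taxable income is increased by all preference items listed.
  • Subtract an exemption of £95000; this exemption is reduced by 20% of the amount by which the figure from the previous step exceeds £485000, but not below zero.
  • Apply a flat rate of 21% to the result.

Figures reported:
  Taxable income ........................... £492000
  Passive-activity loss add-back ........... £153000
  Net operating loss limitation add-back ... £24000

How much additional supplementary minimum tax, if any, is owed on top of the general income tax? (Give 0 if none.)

£31908

General income tax:
  £288000 × 16% = £46080
  £180000 × 23% = £41400
  £24000 × 37% = £8880
  → £96360

Supplementary minimum tax:
  Adjusted income: £492000 + £153000 + £24000 = £669000
  Exemption: £95000 − 20% × (£669000 − £485000) = £95000 − £36800 = £58200
  Base: £669000 − £58200 = £610800
  £610800 × 21% = £128268

Excess of supplementary minimum tax over general income tax: £128268 − £96360 = £31908.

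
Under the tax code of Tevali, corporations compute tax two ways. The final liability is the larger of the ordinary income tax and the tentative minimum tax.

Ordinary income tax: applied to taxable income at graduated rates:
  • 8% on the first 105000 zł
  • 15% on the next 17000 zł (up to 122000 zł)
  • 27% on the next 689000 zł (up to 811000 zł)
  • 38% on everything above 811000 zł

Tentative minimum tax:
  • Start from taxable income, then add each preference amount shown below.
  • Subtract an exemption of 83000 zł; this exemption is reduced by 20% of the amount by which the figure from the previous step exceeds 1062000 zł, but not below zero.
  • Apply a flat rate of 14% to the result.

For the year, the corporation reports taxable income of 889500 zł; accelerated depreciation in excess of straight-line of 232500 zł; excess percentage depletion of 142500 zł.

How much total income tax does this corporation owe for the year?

226810 zł

Tentative minimum tax:
  Adjusted income: 889500 zł + 232500 zł + 142500 zł = 1264500 zł
  Exemption: 83000 zł − 20% × (1264500 zł − 1062000 zł) = 83000 zł − 40500 zł = 42500 zł
  Base: 1264500 zł − 42500 zł = 1222000 zł
  1222000 zł × 14% = 171080 zł

Ordinary income tax:
  105000 zł × 8% = 8400 zł
  17000 zł × 15% = 2550 zł
  689000 zł × 27% = 186030 zł
  78500 zł × 38% = 29830 zł
  → 226810 zł

226810 zł > 171080 zł, so the ordinary income tax governs.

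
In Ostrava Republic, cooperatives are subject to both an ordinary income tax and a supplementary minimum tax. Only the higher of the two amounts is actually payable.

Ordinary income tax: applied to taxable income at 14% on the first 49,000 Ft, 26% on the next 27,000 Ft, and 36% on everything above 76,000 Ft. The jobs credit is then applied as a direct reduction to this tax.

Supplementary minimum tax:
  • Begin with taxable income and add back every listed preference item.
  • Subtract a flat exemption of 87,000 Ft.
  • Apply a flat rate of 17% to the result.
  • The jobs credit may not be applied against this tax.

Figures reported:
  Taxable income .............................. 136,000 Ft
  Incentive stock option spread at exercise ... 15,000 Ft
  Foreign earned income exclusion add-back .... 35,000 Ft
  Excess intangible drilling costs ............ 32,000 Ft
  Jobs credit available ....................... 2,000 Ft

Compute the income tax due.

33,480 Ft

Ordinary income tax:
  49,000 Ft × 14% = 6,860 Ft
  27,000 Ft × 26% = 7,020 Ft
  60,000 Ft × 36% = 21,600 Ft
  → 35,480 Ft
  Less jobs credit 2,000 Ft → 33,480 Ft

Supplementary minimum tax:
  Adjusted income: 136,000 Ft + 15,000 Ft + 35,000 Ft + 32,000 Ft = 218,000 Ft
  Less exemption 87,000 Ft → base 131,000 Ft
  131,000 Ft × 17% = 22,270 Ft

33,480 Ft > 22,270 Ft, so the ordinary income tax governs.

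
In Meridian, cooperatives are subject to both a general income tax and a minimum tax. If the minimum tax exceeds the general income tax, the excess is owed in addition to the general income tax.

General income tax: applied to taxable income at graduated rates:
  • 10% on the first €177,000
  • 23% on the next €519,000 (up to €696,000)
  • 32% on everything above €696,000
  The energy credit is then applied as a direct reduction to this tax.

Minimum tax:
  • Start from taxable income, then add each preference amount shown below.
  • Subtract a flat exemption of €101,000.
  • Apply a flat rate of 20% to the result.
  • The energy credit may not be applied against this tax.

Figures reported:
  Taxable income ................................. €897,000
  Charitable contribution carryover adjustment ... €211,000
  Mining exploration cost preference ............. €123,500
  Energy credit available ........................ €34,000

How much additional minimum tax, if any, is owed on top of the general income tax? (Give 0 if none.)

General income tax:
  €177,000 × 10% = €17,700
  €519,000 × 23% = €119,370
  €201,000 × 32% = €64,320
  → €201,390
  Less energy credit €34,000 → €167,390

Minimum tax:
  Adjusted income: €897,000 + €211,000 + €123,500 = €1,231,500
  Less exemption €101,000 → base €1,130,500
  €1,130,500 × 20% = €226,100

Excess of minimum tax over general income tax: €226,100 − €167,390 = €58,710.

€58,710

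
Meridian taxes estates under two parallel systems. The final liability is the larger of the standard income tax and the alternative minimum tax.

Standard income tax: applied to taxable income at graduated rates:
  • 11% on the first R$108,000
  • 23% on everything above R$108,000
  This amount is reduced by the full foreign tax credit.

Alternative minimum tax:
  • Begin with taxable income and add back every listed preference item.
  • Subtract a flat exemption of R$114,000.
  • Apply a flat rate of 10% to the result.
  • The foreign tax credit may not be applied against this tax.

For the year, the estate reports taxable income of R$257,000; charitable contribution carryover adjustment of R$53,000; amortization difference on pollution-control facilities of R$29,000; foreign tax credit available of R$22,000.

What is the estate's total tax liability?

R$24,150

Standard income tax:
  R$108,000 × 11% = R$11,880
  R$149,000 × 23% = R$34,270
  → R$46,150
  Less foreign tax credit R$22,000 → R$24,150

Alternative minimum tax:
  Adjusted income: R$257,000 + R$53,000 + R$29,000 = R$339,000
  Less exemption R$114,000 → base R$225,000
  R$225,000 × 10% = R$22,500

R$24,150 > R$22,500, so the standard income tax governs.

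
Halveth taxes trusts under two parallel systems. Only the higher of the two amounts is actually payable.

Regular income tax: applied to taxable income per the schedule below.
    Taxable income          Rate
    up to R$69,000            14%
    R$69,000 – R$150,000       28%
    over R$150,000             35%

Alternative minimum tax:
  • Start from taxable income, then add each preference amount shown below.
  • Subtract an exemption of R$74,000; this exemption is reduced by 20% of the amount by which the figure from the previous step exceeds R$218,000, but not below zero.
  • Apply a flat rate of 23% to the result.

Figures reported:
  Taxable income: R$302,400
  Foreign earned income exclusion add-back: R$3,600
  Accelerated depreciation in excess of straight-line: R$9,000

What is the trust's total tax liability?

R$85,680

Alternative minimum tax:
  Adjusted income: R$302,400 + R$3,600 + R$9,000 = R$315,000
  Exemption: R$74,000 − 20% × (R$315,000 − R$218,000) = R$74,000 − R$19,400 = R$54,600
  Base: R$315,000 − R$54,600 = R$260,400
  R$260,400 × 23% = R$59,892

Regular income tax:
  R$69,000 × 14% = R$9,660
  R$81,000 × 28% = R$22,680
  R$152,400 × 35% = R$53,340
  → R$85,680

R$85,680 > R$59,892, so the regular income tax governs.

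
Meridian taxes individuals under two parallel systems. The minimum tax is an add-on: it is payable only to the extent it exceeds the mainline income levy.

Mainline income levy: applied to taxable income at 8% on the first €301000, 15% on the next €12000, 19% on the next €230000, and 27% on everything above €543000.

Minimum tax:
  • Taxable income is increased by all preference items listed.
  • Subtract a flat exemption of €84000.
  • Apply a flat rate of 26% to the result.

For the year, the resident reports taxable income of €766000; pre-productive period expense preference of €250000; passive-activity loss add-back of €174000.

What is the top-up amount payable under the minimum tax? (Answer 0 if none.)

Minimum tax:
  Adjusted income: €766000 + €250000 + €174000 = €1190000
  Less exemption €84000 → base €1106000
  €1106000 × 26% = €287560

Mainline income levy:
  €301000 × 8% = €24080
  €12000 × 15% = €1800
  €230000 × 19% = €43700
  €223000 × 27% = €60210
  → €129790

Excess of minimum tax over mainline income levy: €287560 − €129790 = €157770.

€157770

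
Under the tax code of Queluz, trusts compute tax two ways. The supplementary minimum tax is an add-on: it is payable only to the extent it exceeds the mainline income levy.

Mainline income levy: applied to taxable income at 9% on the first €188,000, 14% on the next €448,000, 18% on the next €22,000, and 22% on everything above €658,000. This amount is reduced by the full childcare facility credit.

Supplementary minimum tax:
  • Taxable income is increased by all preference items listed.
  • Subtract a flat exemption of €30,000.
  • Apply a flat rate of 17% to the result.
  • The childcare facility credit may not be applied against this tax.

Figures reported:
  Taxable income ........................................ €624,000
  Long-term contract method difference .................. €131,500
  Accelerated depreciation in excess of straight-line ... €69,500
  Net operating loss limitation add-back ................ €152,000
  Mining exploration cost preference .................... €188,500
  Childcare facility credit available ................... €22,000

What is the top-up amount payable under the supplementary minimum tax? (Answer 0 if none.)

€137,075

Mainline income levy:
  €188,000 × 9% = €16,920
  €436,000 × 14% = €61,040
  → €77,960
  Less childcare facility credit €22,000 → €55,960

Supplementary minimum tax:
  Adjusted income: €624,000 + €131,500 + €69,500 + €152,000 + €188,500 = €1,165,500
  Less exemption €30,000 → base €1,135,500
  €1,135,500 × 17% = €193,035

Excess of supplementary minimum tax over mainline income levy: €193,035 − €55,960 = €137,075.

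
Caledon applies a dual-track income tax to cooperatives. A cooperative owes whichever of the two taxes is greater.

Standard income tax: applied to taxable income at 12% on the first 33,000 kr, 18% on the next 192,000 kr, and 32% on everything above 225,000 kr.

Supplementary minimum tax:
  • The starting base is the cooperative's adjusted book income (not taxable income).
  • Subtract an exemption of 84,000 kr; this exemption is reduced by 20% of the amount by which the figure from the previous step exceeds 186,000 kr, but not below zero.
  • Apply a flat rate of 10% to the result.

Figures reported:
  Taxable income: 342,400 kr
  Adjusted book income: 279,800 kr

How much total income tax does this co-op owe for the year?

Supplementary minimum tax:
  Base (adjusted book income): 279,800 kr
  Exemption: 84,000 kr − 20% × (279,800 kr − 186,000 kr) = 84,000 kr − 18,760 kr = 65,240 kr
  Base: 279,800 kr − 65,240 kr = 214,560 kr
  214,560 kr × 10% = 21,456 kr

Standard income tax:
  33,000 kr × 12% = 3,960 kr
  192,000 kr × 18% = 34,560 kr
  117,400 kr × 32% = 37,568 kr
  → 76,088 kr

76,088 kr > 21,456 kr, so the standard income tax governs.

76,088 kr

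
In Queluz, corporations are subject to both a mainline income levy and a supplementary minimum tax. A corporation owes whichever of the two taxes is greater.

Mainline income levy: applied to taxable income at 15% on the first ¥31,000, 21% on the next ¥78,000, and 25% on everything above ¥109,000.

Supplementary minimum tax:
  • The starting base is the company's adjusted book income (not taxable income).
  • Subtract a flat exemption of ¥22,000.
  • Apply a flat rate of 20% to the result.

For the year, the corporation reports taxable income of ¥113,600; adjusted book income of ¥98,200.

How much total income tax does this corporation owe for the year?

¥22,180

Mainline income levy:
  ¥31,000 × 15% = ¥4,650
  ¥78,000 × 21% = ¥16,380
  ¥4,600 × 25% = ¥1,150
  → ¥22,180

Supplementary minimum tax:
  Base (adjusted book income): ¥98,200
  Less exemption ¥22,000 → base ¥76,200
  ¥76,200 × 20% = ¥15,240

¥22,180 > ¥15,240, so the mainline income levy governs.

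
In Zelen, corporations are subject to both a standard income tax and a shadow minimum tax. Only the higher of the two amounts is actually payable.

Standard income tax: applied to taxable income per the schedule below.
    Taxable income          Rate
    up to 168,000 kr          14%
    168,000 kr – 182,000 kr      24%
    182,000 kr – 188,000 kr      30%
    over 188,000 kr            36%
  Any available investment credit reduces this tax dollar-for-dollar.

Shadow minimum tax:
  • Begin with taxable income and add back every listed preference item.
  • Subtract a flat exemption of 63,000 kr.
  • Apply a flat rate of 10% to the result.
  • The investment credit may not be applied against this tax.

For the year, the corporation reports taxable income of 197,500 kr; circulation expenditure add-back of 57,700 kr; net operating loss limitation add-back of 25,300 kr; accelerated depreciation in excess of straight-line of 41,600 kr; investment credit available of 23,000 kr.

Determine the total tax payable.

25,910 kr

Shadow minimum tax:
  Adjusted income: 197,500 kr + 57,700 kr + 25,300 kr + 41,600 kr = 322,100 kr
  Less exemption 63,000 kr → base 259,100 kr
  259,100 kr × 10% = 25,910 kr

Standard income tax:
  168,000 kr × 14% = 23,520 kr
  14,000 kr × 24% = 3,360 kr
  6,000 kr × 30% = 1,800 kr
  9,500 kr × 36% = 3,420 kr
  → 32,100 kr
  Less investment credit 23,000 kr → 9,100 kr

25,910 kr > 9,100 kr, so the shadow minimum tax is the binding amount.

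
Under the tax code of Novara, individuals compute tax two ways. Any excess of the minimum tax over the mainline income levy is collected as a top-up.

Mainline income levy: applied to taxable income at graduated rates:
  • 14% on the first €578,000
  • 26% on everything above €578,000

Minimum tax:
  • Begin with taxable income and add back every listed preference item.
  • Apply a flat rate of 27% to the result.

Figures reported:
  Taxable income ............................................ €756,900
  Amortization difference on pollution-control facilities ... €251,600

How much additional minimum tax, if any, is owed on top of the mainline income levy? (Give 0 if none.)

€144,861

Mainline income levy:
  €578,000 × 14% = €80,920
  €178,900 × 26% = €46,514
  → €127,434

Minimum tax:
  Adjusted income: €756,900 + €251,600 = €1,008,500
  €1,008,500 × 27% = €272,295

Excess of minimum tax over mainline income levy: €272,295 − €127,434 = €144,861.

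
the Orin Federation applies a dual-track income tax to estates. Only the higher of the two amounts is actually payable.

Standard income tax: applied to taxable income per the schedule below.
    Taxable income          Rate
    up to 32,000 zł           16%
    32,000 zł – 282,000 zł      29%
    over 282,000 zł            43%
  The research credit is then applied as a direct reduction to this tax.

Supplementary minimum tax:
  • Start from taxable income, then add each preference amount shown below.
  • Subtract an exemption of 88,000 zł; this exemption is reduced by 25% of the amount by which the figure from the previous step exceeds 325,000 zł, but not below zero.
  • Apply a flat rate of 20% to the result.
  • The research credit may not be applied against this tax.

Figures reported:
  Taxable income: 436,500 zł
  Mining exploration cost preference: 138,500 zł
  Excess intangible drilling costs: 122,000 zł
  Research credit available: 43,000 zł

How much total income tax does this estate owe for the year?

139,400 zł

Supplementary minimum tax:
  Adjusted income: 436,500 zł + 138,500 zł + 122,000 zł = 697,000 zł
  Exemption: 25% × (697,000 zł − 325,000 zł) = 93,000 zł ≥ 88,000 zł, so the exemption is fully phased out
  Base: 697,000 zł − 0 zł = 697,000 zł
  697,000 zł × 20% = 139,400 zł

Standard income tax:
  32,000 zł × 16% = 5,120 zł
  250,000 zł × 29% = 72,500 zł
  154,500 zł × 43% = 66,435 zł
  → 144,055 zł
  Less research credit 43,000 zł → 101,055 zł

139,400 zł > 101,055 zł, so the supplementary minimum tax is the binding amount.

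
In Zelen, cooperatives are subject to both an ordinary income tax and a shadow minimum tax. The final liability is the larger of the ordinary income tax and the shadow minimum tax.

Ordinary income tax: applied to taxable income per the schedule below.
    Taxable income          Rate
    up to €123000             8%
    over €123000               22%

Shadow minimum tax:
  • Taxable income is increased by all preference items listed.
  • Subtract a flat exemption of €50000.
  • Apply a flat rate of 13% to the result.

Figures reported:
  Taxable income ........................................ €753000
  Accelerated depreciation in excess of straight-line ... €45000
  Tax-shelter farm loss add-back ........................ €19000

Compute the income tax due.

Ordinary income tax:
  €123000 × 8% = €9840
  €630000 × 22% = €138600
  → €148440

Shadow minimum tax:
  Adjusted income: €753000 + €45000 + €19000 = €817000
  Less exemption €50000 → base €767000
  €767000 × 13% = €99710

€148440 > €99710, so the ordinary income tax governs.

€148440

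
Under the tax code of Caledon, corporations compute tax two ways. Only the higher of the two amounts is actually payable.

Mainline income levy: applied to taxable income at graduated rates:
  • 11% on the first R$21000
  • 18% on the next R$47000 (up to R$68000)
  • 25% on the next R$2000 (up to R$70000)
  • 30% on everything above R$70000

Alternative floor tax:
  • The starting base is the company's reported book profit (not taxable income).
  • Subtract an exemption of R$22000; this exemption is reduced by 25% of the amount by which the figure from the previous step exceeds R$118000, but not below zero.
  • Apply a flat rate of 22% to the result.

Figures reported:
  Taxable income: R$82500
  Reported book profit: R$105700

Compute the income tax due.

R$18414

Mainline income levy:
  R$21000 × 11% = R$2310
  R$47000 × 18% = R$8460
  R$2000 × 25% = R$500
  R$12500 × 30% = R$3750
  → R$15020

Alternative floor tax:
  Base (reported book profit): R$105700
  Exemption: R$105700 ≤ R$118000, so full R$22000 applies
  Base: R$105700 − R$22000 = R$83700
  R$83700 × 22% = R$18414

R$18414 > R$15020, so the alternative floor tax is the binding amount.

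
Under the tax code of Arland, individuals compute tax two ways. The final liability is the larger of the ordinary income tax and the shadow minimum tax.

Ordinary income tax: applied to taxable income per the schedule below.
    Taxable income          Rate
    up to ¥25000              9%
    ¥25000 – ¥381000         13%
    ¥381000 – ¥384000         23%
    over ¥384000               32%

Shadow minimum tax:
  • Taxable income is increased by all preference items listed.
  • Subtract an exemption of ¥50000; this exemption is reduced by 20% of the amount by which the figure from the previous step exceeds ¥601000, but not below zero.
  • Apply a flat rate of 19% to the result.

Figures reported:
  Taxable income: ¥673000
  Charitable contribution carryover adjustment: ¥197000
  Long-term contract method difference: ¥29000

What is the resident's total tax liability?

¥170810

Ordinary income tax:
  ¥25000 × 9% = ¥2250
  ¥356000 × 13% = ¥46280
  ¥3000 × 23% = ¥690
  ¥289000 × 32% = ¥92480
  → ¥141700

Shadow minimum tax:
  Adjusted income: ¥673000 + ¥197000 + ¥29000 = ¥899000
  Exemption: 20% × (¥899000 − ¥601000) = ¥59600 ≥ ¥50000, so the exemption is fully phased out
  Base: ¥899000 − ¥0 = ¥899000
  ¥899000 × 19% = ¥170810

¥170810 > ¥141700, so the shadow minimum tax is the binding amount.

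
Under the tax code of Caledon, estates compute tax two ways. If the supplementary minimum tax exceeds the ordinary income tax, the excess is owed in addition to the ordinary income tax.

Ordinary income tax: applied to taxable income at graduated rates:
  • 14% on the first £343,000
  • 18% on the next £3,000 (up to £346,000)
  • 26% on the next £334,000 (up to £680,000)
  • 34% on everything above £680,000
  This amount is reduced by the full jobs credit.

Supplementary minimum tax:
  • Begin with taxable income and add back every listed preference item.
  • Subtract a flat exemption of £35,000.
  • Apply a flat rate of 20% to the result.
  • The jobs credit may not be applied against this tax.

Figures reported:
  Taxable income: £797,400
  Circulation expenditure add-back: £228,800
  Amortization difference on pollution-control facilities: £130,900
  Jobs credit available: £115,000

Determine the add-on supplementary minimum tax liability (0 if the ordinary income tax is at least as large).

£164,104

Ordinary income tax:
  £343,000 × 14% = £48,020
  £3,000 × 18% = £540
  £334,000 × 26% = £86,840
  £117,400 × 34% = £39,916
  → £175,316
  Less jobs credit £115,000 → £60,316

Supplementary minimum tax:
  Adjusted income: £797,400 + £228,800 + £130,900 = £1,157,100
  Less exemption £35,000 → base £1,122,100
  £1,122,100 × 20% = £224,420

Excess of supplementary minimum tax over ordinary income tax: £224,420 − £60,316 = £164,104.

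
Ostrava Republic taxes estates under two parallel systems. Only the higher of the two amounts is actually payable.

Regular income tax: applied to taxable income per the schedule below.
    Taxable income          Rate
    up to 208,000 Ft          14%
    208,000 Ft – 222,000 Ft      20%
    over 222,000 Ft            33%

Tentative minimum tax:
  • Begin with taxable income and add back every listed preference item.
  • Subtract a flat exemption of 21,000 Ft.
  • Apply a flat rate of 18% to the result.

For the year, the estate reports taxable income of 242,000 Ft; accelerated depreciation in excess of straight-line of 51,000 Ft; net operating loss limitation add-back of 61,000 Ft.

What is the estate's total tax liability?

Regular income tax:
  208,000 Ft × 14% = 29,120 Ft
  14,000 Ft × 20% = 2,800 Ft
  20,000 Ft × 33% = 6,600 Ft
  → 38,520 Ft

Tentative minimum tax:
  Adjusted income: 242,000 Ft + 51,000 Ft + 61,000 Ft = 354,000 Ft
  Less exemption 21,000 Ft → base 333,000 Ft
  333,000 Ft × 18% = 59,940 Ft

59,940 Ft > 38,520 Ft, so the tentative minimum tax is the binding amount.

59,940 Ft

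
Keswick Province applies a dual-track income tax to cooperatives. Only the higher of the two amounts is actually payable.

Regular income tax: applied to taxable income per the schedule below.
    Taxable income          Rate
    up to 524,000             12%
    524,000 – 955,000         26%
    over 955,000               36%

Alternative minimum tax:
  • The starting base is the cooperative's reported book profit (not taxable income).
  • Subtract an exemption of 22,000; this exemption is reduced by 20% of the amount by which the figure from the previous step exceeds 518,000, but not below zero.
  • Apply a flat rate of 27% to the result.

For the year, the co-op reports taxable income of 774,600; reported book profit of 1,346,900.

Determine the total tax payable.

363,663

Regular income tax:
  524,000 × 12% = 62,880
  250,600 × 26% = 65,156
  → 128,036

Alternative minimum tax:
  Base (reported book profit): 1,346,900
  Exemption: 20% × (1,346,900 − 518,000) = 165,780 ≥ 22,000, so the exemption is fully phased out
  Base: 1,346,900 − 0 = 1,346,900
  1,346,900 × 27% = 363,663

363,663 > 128,036, so the alternative minimum tax is the binding amount.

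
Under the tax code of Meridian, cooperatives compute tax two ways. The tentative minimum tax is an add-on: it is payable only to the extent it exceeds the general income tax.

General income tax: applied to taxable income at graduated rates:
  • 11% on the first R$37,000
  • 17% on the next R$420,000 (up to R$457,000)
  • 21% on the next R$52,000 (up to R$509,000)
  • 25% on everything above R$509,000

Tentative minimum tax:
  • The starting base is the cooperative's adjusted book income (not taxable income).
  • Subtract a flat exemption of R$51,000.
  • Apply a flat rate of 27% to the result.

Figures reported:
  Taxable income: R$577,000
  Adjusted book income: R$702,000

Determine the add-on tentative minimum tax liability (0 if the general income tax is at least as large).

Tentative minimum tax:
  Base (adjusted book income): R$702,000
  Less exemption R$51,000 → base R$651,000
  R$651,000 × 27% = R$175,770

General income tax:
  R$37,000 × 11% = R$4,070
  R$420,000 × 17% = R$71,400
  R$52,000 × 21% = R$10,920
  R$68,000 × 25% = R$17,000
  → R$103,390

Excess of tentative minimum tax over general income tax: R$175,770 − R$103,390 = R$72,380.

R$72,380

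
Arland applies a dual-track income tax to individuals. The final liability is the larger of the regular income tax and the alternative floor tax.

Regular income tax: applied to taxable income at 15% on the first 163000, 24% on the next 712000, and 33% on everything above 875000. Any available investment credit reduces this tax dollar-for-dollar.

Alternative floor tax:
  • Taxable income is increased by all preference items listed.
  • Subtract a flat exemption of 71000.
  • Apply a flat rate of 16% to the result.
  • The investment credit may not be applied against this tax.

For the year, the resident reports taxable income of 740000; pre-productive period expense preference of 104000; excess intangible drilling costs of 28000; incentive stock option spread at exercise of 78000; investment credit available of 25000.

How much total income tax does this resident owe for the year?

140640

Alternative floor tax:
  Adjusted income: 740000 + 104000 + 28000 + 78000 = 950000
  Less exemption 71000 → base 879000
  879000 × 16% = 140640

Regular income tax:
  163000 × 15% = 24450
  577000 × 24% = 138480
  → 162930
  Less investment credit 25000 → 137930

140640 > 137930, so the alternative floor tax is the binding amount.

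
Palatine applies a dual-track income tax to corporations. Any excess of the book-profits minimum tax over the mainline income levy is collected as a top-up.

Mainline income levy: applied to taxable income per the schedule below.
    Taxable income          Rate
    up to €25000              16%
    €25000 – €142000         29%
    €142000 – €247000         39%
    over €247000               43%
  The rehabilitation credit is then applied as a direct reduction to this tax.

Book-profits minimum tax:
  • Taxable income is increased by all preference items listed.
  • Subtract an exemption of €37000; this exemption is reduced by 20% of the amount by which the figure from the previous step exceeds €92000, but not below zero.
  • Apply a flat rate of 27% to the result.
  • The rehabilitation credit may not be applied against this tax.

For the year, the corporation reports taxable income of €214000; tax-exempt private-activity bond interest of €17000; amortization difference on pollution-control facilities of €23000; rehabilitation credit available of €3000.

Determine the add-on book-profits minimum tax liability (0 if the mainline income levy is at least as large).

€4328

Mainline income levy:
  €25000 × 16% = €4000
  €117000 × 29% = €33930
  €72000 × 39% = €28080
  → €66010
  Less rehabilitation credit €3000 → €63010

Book-profits minimum tax:
  Adjusted income: €214000 + €17000 + €23000 = €254000
  Exemption: €37000 − 20% × (€254000 − €92000) = €37000 − €32400 = €4600
  Base: €254000 − €4600 = €249400
  €249400 × 27% = €67338

Excess of book-profits minimum tax over mainline income levy: €67338 − €63010 = €4328.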